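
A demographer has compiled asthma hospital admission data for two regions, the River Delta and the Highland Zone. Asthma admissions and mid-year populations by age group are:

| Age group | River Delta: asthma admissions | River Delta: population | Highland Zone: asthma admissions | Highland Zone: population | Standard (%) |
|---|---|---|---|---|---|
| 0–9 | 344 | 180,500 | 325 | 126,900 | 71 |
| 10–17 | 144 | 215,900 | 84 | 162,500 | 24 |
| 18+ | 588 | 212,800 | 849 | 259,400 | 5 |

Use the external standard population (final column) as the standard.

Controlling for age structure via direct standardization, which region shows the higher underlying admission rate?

Highland Zone

Age-specific rates per 10,000 for the River Delta: 19.06, 6.67, 27.63.
For the Highland Zone: 25.61, 5.17, 32.73.
Standard weights: 0.71, 0.24, 0.05.
The River Delta: 0.7100×19.06 + 0.2400×6.67 + 0.0500×27.63 = 16.5136 per 10,000.
The Highland Zone: 0.7100×25.61 + 0.2400×5.17 + 0.0500×32.73 = 21.0607 per 10,000.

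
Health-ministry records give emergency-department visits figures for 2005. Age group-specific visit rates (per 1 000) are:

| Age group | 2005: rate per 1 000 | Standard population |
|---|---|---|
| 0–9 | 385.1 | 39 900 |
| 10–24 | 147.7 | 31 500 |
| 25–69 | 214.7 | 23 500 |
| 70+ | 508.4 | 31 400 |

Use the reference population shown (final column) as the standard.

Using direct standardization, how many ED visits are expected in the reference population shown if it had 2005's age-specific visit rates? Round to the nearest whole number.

41027

Expected ED visits = Σ (standard pop × age-specific rate ÷ 1 000)
= 39 900×385.1/1 000 + 31 500×147.7/1 000 + 23 500×214.7/1 000 + 31 400×508.4/1 000
= 15365.49 + 4652.55 + 5045.45 + 15963.76 = 41027.25.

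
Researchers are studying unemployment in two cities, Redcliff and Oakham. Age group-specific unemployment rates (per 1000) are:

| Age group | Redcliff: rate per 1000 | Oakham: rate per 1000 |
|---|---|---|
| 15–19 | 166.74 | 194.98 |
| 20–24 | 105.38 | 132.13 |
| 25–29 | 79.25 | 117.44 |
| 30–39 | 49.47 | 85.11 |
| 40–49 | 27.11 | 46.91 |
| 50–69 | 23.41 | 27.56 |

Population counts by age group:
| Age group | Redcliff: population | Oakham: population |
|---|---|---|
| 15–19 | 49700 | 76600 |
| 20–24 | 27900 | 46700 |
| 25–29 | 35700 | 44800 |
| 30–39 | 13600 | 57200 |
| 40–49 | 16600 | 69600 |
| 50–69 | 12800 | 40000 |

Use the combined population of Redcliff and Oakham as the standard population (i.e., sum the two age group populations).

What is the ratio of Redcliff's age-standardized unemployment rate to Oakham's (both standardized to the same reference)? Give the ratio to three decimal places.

0.764

Combined standard total = 491200; weights = 0.2571, 0.1519, 0.1639, 0.1441, 0.1755, 0.1075.
Redcliff: 0.2571×166.74 + 0.1519×105.38 + 0.1639×79.25 + 0.1441×49.47 + 0.1755×27.11 + 0.1075×23.41 = 86.2696 per 1000.
Oakham: 0.2571×194.98 + 0.1519×132.13 + 0.1639×117.44 + 0.1441×85.11 + 0.1755×46.91 + 0.1075×27.56 = 112.9100 per 1000.
Ratio = 86.2696 ÷ 112.9100 = 0.76406.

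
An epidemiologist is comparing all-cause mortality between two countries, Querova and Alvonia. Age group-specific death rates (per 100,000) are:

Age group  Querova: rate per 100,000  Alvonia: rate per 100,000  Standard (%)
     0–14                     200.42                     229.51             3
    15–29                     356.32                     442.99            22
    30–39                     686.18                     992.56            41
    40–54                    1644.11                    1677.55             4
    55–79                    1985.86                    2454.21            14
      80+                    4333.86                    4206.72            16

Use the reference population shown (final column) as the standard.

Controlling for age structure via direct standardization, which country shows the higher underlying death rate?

Standard weights: 0.03, 0.22, 0.41, 0.04, 0.14, 0.16.
Querova: 0.0300×200.42 + 0.2200×356.32 + 0.4100×686.18 + 0.0400×1644.11 + 0.1400×1985.86 + 0.1600×4333.86 = 1402.9392 per 100,000.
Alvonia: 0.0300×229.51 + 0.2200×442.99 + 0.4100×992.56 + 0.0400×1677.55 + 0.1400×2454.21 + 0.1600×4206.72 = 1595.0593 per 100,000.

Alvonia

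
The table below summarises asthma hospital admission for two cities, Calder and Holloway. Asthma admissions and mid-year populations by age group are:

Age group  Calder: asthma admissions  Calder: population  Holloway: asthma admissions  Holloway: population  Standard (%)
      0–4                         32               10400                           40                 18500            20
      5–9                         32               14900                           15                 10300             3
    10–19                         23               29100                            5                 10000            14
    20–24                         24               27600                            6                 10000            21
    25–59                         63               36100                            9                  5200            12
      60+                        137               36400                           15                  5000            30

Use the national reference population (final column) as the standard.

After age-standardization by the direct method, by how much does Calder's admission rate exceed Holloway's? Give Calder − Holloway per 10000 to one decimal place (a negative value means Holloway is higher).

5.3

Age-specific rates per 10000 for Calder: 30.77, 21.48, 7.90, 8.70, 17.45, 37.64.
For Holloway: 21.62, 14.56, 5.00, 6.00, 17.31, 30.00.
Standard weights: 0.20, 0.03, 0.14, 0.21, 0.12, 0.30.
Calder: 0.2000×30.77 + 0.0300×21.48 + 0.1400×7.90 + 0.2100×8.70 + 0.1200×17.45 + 0.3000×37.64 = 23.1161 per 10000.
Holloway: 0.2000×21.62 + 0.0300×14.56 + 0.1400×5.00 + 0.2100×6.00 + 0.1200×17.31 + 0.3000×30.00 = 17.7981 per 10000.
Difference = 23.1161 − 17.7981 = 5.3180.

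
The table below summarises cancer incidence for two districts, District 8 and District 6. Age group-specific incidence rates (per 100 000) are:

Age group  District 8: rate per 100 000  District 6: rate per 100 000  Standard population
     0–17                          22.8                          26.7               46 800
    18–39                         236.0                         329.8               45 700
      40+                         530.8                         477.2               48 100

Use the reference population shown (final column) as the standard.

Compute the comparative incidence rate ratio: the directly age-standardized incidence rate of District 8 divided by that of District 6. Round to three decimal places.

0.952

Standard total = 140 600; weights = 0.3329, 0.3250, 0.3421.
District 8: 0.3329×22.8 + 0.3250×236.0 + 0.3421×530.8 = 265.8871 per 100 000.
District 6: 0.3329×26.7 + 0.3250×329.8 + 0.3421×477.2 = 279.3367 per 100 000.
Ratio = 265.8871 ÷ 279.3367 = 0.95185.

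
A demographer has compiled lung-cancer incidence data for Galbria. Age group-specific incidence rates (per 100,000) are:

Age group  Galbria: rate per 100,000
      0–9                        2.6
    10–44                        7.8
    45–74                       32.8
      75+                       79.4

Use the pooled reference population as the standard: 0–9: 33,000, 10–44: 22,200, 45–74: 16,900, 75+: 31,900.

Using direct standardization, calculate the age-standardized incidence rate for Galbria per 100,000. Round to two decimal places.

32.17

Standard total = 104,000; weights = 0.3173, 0.2135, 0.1625, 0.3067.
Standardized rate: 0.3173×2.6 + 0.2135×7.8 + 0.1625×32.8 + 0.3067×79.4 = 32.1744 per 100,000.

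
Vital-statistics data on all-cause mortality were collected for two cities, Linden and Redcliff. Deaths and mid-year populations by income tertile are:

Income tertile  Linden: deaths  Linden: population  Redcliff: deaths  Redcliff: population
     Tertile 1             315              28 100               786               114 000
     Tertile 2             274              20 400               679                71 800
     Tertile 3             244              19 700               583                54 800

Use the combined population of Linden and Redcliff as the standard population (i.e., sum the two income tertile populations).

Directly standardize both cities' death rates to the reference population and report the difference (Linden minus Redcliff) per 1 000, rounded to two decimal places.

Income-specific rates per 1 000 for Linden: 11.210, 13.431, 12.386.
For Redcliff: 6.895, 9.457, 10.639.
Combined standard total = 308 800; weights = 0.4602, 0.2986, 0.2413.
Linden: 0.4602×11.210 + 0.2986×13.431 + 0.2413×12.386 = 12.1569 per 1 000.
Redcliff: 0.4602×6.895 + 0.2986×9.457 + 0.2413×10.639 = 8.5630 per 1 000.
Difference = 12.1569 − 8.5630 = 3.5939.

3.59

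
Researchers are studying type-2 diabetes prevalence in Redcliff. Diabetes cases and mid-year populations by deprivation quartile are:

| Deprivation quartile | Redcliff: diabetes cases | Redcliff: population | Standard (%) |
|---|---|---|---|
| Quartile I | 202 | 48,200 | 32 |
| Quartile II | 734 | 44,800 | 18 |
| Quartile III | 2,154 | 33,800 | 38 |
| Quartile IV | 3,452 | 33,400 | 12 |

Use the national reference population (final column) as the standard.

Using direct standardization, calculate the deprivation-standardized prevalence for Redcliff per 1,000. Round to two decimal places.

Deprivation-specific rates per 1,000 for Redcliff: 4.191, 16.384, 63.728, 103.353.
Standard weights: 0.32, 0.18, 0.38, 0.12.
Standardized rate: 0.3200×4.191 + 0.1800×16.384 + 0.3800×63.728 + 0.1200×103.353 = 40.9091 per 1,000.

40.91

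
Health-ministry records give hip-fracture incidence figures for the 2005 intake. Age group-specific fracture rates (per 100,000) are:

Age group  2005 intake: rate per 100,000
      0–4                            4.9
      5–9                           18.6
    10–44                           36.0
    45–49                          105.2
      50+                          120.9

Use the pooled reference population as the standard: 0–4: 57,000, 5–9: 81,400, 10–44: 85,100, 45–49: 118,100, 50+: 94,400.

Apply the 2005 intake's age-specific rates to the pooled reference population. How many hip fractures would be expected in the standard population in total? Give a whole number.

287

Expected hip fractures = Σ (standard pop × age-specific rate ÷ 100,000)
= 57,000×4.9/100,000 + 81,400×18.6/100,000 + 85,100×36.0/100,000 + 118,100×105.2/100,000 + 94,400×120.9/100,000
= 2.79 + 15.14 + 30.64 + 124.24 + 114.13 = 286.94.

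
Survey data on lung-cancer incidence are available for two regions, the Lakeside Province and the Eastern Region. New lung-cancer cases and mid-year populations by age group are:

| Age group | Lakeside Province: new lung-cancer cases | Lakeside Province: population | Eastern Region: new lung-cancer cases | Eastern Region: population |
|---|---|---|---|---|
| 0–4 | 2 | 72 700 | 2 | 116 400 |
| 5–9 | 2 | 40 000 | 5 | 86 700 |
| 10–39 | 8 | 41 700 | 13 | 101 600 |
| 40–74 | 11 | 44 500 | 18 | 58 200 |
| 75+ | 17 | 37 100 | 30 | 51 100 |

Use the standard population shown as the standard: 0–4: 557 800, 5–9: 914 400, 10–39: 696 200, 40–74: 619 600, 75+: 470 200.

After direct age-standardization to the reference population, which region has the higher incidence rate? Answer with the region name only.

Eastern Region

Age-specific rates per 100 000 for the Lakeside Province: 2.75, 5.00, 19.18, 24.72, 45.82.
For the Eastern Region: 1.72, 5.77, 12.80, 30.93, 58.71.
Standard total = 3 258 200; weights = 0.1712, 0.2806, 0.2137, 0.1902, 0.1443.
The Lakeside Province: 0.1712×2.75 + 0.2806×5.00 + 0.2137×19.18 + 0.1902×24.72 + 0.1443×45.82 = 17.2870 per 100 000.
The Eastern Region: 0.1712×1.72 + 0.2806×5.77 + 0.2137×12.80 + 0.1902×30.93 + 0.1443×58.71 = 19.0005 per 100 000.
The crude rates (16.95 vs 16.43) would put the Lakeside Province higher, but that reflects its age composition; once standardized to a common age structure, the Eastern Region has the higher underlying rate.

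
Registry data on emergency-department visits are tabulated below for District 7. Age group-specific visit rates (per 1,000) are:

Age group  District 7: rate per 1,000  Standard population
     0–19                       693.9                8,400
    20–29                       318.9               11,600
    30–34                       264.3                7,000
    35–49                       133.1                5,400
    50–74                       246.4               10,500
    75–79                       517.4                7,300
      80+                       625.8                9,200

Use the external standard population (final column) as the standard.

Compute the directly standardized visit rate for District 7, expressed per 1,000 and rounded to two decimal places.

407.72

Standard total = 59,400; weights = 0.1414, 0.1953, 0.1178, 0.0909, 0.1768, 0.1229, 0.1549.
Standardized rate: 0.1414×693.9 + 0.1953×318.9 + 0.1178×264.3 + 0.0909×133.1 + 0.1768×246.4 + 0.1229×517.4 + 0.1549×625.8 = 407.7175 per 1,000.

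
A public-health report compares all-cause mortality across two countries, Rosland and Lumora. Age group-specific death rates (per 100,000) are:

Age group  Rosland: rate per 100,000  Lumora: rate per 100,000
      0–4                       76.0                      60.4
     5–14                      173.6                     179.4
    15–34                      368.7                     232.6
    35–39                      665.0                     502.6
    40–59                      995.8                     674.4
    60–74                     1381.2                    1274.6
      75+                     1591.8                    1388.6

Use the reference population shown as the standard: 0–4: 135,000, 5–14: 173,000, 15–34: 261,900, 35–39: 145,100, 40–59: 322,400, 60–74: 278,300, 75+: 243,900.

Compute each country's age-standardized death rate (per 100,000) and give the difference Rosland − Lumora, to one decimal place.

155.9

Standard total = 1,559,600; weights = 0.0866, 0.1109, 0.1679, 0.0930, 0.2067, 0.1784, 0.1564.
Rosland: 0.0866×76.0 + 0.1109×173.6 + 0.1679×368.7 + 0.0930×665.0 + 0.2067×995.8 + 0.1784×1381.2 + 0.1564×1591.8 = 850.8725 per 100,000.
Lumora: 0.0866×60.4 + 0.1109×179.4 + 0.1679×232.6 + 0.0930×502.6 + 0.2067×674.4 + 0.1784×1274.6 + 0.1564×1388.6 = 694.9620 per 100,000.
Difference = 850.8725 − 694.9620 = 155.9105.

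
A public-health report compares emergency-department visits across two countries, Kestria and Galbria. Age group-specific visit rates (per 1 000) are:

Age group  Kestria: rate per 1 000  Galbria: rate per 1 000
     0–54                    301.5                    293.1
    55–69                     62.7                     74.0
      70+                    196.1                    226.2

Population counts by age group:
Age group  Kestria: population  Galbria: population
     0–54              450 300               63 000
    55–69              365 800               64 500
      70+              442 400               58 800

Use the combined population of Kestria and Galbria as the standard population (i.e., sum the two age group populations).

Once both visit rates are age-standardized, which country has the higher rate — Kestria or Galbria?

Combined standard total = 1 444 800; weights = 0.3553, 0.2978, 0.3469.
Kestria: 0.3553×301.5 + 0.2978×62.7 + 0.3469×196.1 = 193.8158 per 1 000.
Galbria: 0.3553×293.1 + 0.2978×74.0 + 0.3469×226.2 = 204.6386 per 1 000.

Galbria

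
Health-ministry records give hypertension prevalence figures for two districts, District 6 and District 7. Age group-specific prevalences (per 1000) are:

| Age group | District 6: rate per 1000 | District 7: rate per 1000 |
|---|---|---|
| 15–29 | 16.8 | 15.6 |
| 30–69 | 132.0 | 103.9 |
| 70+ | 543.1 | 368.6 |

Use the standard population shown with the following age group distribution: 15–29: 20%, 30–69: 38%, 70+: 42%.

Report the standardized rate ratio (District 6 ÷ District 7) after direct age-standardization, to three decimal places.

Standard weights: 0.20, 0.38, 0.42.
District 6: 0.2000×16.8 + 0.3800×132.0 + 0.4200×543.1 = 281.6220 per 1000.
District 7: 0.2000×15.6 + 0.3800×103.9 + 0.4200×368.6 = 197.4140 per 1000.
Ratio = 281.6220 ÷ 197.4140 = 1.42656.

1.427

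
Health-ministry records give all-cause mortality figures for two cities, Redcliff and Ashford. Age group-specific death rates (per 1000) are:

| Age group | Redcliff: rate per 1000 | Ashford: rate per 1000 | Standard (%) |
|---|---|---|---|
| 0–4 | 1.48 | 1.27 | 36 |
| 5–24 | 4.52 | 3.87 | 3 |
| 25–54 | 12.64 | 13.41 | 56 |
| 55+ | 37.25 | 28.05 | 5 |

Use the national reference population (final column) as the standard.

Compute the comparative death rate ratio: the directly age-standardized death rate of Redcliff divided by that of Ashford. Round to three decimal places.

1.013

Standard weights: 0.36, 0.03, 0.56, 0.05.
Redcliff: 0.3600×1.48 + 0.0300×4.52 + 0.5600×12.64 + 0.0500×37.25 = 9.6093 per 1000.
Ashford: 0.3600×1.27 + 0.0300×3.87 + 0.5600×13.41 + 0.0500×28.05 = 9.4854 per 1000.
Ratio = 9.6093 ÷ 9.4854 = 1.01306.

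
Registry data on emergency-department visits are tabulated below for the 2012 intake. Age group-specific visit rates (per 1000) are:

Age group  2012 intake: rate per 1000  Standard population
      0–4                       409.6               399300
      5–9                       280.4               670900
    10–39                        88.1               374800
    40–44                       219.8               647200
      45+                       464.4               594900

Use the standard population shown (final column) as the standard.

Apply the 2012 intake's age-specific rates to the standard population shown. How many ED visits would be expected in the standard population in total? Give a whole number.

Expected ED visits = Σ (standard pop × age-specific rate ÷ 1000)
= 399300×409.6/1000 + 670900×280.4/1000 + 374800×88.1/1000 + 647200×219.8/1000 + 594900×464.4/1000
= 163553.28 + 188120.36 + 33019.88 + 142254.56 + 276271.56 = 803219.64.

803220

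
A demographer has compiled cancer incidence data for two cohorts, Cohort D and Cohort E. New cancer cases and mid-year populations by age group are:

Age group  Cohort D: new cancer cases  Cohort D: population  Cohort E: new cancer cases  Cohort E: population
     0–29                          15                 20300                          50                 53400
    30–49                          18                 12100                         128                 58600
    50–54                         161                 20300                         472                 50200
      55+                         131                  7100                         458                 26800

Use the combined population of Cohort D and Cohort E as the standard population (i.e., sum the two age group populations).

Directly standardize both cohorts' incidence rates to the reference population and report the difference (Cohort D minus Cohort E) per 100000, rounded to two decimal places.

Age-specific rates per 100000 for Cohort D: 73.89, 148.76, 793.10, 1845.07.
For Cohort E: 93.63, 218.43, 940.24, 1708.96.
Combined standard total = 248800; weights = 0.2962, 0.2842, 0.2834, 0.1363.
Cohort D: 0.2962×73.89 + 0.2842×148.76 + 0.2834×793.10 + 0.1363×1845.07 = 540.2928 per 100000.
Cohort E: 0.2962×93.63 + 0.2842×218.43 + 0.2834×940.24 + 0.1363×1708.96 = 589.0844 per 100000.
Difference = 540.2928 − 589.0844 = -48.7916.

-48.79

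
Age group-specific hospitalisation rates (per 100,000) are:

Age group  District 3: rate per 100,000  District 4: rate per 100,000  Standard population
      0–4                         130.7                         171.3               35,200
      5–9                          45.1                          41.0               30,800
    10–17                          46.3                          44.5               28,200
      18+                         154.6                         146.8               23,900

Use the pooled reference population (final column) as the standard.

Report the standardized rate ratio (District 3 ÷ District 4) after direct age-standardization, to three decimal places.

Standard total = 118,100; weights = 0.2981, 0.2608, 0.2388, 0.2024.
District 3: 0.2981×130.7 + 0.2608×45.1 + 0.2388×46.3 + 0.2024×154.6 = 93.0594 per 100,000.
District 4: 0.2981×171.3 + 0.2608×41.0 + 0.2388×44.5 + 0.2024×146.8 = 102.0828 per 100,000.
Ratio = 93.0594 ÷ 102.0828 = 0.91161.

0.912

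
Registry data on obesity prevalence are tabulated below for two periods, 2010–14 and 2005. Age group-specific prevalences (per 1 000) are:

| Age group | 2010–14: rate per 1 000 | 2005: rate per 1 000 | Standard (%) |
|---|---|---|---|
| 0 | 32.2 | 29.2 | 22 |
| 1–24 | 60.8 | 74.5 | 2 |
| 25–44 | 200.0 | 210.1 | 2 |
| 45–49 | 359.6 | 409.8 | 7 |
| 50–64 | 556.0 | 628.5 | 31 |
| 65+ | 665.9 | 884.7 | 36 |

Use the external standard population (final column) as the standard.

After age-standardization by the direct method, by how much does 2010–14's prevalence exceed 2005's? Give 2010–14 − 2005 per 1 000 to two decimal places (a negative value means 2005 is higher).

Standard weights: 0.22, 0.02, 0.02, 0.07, 0.31, 0.36.
2010–14: 0.2200×32.2 + 0.0200×60.8 + 0.0200×200.0 + 0.0700×359.6 + 0.3100×556.0 + 0.3600×665.9 = 449.5560 per 1 000.
2005: 0.2200×29.2 + 0.0200×74.5 + 0.0200×210.1 + 0.0700×409.8 + 0.3100×628.5 + 0.3600×884.7 = 554.1290 per 1 000.
Difference = 449.5560 − 554.1290 = -104.5730.

-104.57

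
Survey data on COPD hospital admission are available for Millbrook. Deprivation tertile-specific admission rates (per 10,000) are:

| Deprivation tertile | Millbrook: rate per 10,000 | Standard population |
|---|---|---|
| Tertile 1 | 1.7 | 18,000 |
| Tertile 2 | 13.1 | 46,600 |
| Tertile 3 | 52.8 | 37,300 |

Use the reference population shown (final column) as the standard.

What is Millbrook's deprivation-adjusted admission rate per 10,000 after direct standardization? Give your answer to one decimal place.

Standard total = 101,900; weights = 0.1766, 0.4573, 0.3660.
Standardized rate: 0.1766×1.7 + 0.4573×13.1 + 0.3660×52.8 = 25.6183 per 10,000.

25.6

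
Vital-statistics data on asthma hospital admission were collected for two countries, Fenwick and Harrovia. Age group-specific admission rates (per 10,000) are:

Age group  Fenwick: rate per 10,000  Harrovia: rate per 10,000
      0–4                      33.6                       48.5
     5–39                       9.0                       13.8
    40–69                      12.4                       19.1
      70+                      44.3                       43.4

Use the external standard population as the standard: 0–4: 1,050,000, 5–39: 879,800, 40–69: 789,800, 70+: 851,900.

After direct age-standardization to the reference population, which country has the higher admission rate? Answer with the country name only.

Standard total = 3,571,500; weights = 0.2940, 0.2463, 0.2211, 0.2385.
Fenwick: 0.2940×33.6 + 0.2463×9.0 + 0.2211×12.4 + 0.2385×44.3 = 25.4041 per 10,000.
Harrovia: 0.2940×48.5 + 0.2463×13.8 + 0.2211×19.1 + 0.2385×43.4 = 32.2340 per 10,000.

Harrovia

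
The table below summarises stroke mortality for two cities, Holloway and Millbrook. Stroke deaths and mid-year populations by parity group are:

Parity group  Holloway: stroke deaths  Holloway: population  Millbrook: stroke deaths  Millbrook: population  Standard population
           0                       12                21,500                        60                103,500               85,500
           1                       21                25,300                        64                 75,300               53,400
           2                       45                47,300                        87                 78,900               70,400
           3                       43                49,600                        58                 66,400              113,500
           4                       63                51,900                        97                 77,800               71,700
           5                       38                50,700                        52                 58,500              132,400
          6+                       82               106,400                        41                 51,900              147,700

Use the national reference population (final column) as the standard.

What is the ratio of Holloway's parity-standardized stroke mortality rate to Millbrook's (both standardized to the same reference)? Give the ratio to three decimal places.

0.936

Parity-specific rates per 100,000 for Holloway: 55.81, 83.00, 95.14, 86.69, 121.39, 74.95, 77.07.
For Millbrook: 57.97, 84.99, 110.27, 87.35, 124.68, 88.89, 79.00.
Standard total = 674,600; weights = 0.1267, 0.0792, 0.1044, 0.1682, 0.1063, 0.1963, 0.2189.
Holloway: 0.1267×55.81 + 0.0792×83.00 + 0.1044×95.14 + 0.1682×86.69 + 0.1063×121.39 + 0.1963×74.95 + 0.2189×77.07 = 82.6441 per 100,000.
Millbrook: 0.1267×57.97 + 0.0792×84.99 + 0.1044×110.27 + 0.1682×87.35 + 0.1063×124.68 + 0.1963×88.89 + 0.2189×79.00 = 88.2722 per 100,000.
Ratio = 82.6441 ÷ 88.2722 = 0.93624.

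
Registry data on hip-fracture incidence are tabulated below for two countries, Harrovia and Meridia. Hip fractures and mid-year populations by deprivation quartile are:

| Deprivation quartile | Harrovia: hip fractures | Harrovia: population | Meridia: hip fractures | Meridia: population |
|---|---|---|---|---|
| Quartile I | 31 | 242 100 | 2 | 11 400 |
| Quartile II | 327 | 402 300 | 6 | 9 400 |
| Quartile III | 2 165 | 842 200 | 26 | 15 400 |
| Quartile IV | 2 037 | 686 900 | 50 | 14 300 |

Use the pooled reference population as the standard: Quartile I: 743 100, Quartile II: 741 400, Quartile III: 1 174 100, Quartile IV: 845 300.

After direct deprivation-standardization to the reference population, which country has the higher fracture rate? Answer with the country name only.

Harrovia

Deprivation-specific rates per 100 000 for Harrovia: 12.80, 81.28, 257.06, 296.55.
For Meridia: 17.54, 63.83, 168.83, 349.65.
Standard total = 3 503 900; weights = 0.2121, 0.2116, 0.3351, 0.2412.
Harrovia: 0.2121×12.80 + 0.2116×81.28 + 0.3351×257.06 + 0.2412×296.55 = 177.5939 per 100 000.
Meridia: 0.2121×17.54 + 0.2116×63.83 + 0.3351×168.83 + 0.2412×349.65 = 158.1507 per 100 000.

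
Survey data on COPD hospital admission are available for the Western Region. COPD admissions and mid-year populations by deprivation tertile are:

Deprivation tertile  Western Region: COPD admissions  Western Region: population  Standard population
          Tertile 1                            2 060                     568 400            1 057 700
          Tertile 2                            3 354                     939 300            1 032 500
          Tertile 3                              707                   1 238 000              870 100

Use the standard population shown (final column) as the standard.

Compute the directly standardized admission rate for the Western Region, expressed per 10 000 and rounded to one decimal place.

Deprivation-specific rates per 10 000 for the Western Region: 36.24, 35.71, 5.71.
Standard total = 2 960 300; weights = 0.3573, 0.3488, 0.2939.
Standardized rate: 0.3573×36.24 + 0.3488×35.71 + 0.2939×5.71 = 27.0818 per 10 000.

27.1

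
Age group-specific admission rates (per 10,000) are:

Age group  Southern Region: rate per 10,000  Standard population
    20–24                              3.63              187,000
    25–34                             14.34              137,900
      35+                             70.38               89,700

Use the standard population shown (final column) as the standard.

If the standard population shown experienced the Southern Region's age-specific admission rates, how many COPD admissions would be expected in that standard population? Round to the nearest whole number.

Expected COPD admissions = Σ (standard pop × age-specific rate ÷ 10,000)
= 187,000×3.63/10,000 + 137,900×14.34/10,000 + 89,700×70.38/10,000
= 67.88 + 197.75 + 631.31 = 896.94.

897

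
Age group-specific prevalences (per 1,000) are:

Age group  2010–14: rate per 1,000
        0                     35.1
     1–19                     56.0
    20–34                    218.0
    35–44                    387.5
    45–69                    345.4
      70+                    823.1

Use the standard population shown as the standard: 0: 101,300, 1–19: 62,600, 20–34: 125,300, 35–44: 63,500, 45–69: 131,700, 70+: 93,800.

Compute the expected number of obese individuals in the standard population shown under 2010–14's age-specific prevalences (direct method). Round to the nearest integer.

Expected obese individuals = Σ (standard pop × age-specific rate ÷ 1,000)
= 101,300×35.1/1,000 + 62,600×56.0/1,000 + 125,300×218.0/1,000 + 63,500×387.5/1,000 + 131,700×345.4/1,000 + 93,800×823.1/1,000
= 3555.63 + 3505.60 + 27315.40 + 24606.25 + 45489.18 + 77206.78 = 181678.84.

181679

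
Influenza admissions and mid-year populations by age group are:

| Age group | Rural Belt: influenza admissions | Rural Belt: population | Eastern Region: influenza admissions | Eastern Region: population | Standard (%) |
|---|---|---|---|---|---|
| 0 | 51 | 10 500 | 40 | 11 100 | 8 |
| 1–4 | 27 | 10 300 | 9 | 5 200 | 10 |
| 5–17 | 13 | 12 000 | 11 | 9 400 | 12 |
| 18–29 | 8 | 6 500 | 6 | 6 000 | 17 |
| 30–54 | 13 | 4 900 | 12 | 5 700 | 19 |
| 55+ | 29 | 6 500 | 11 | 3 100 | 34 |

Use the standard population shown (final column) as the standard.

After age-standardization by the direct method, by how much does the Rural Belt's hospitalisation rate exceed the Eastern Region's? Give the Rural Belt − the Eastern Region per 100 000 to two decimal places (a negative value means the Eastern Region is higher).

63.27

Age-specific rates per 100 000 for the Rural Belt: 485.71, 262.14, 108.33, 123.08, 265.31, 446.15.
For the Eastern Region: 360.36, 173.08, 117.02, 100.00, 210.53, 354.84.
Standard weights: 0.08, 0.10, 0.12, 0.17, 0.19, 0.34.
The Rural Belt: 0.0800×485.71 + 0.1000×262.14 + 0.1200×108.33 + 0.1700×123.08 + 0.1900×265.31 + 0.3400×446.15 = 301.0943 per 100 000.
The Eastern Region: 0.0800×360.36 + 0.1000×173.08 + 0.1200×117.02 + 0.1700×100.00 + 0.1900×210.53 + 0.3400×354.84 = 237.8242 per 100 000.
Difference = 301.0943 − 237.8242 = 63.2700.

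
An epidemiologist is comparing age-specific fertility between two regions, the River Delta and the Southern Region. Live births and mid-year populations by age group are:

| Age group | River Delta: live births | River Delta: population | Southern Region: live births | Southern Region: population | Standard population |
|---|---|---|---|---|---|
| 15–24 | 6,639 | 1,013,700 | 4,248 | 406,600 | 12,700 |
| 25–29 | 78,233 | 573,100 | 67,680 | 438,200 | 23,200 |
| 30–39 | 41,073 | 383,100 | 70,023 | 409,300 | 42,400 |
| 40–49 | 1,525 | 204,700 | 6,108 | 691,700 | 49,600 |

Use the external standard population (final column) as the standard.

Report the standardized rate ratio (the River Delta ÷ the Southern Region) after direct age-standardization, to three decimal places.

Age-specific rates per 1,000 for the River Delta: 6.549, 136.508, 107.212, 7.450.
For the Southern Region: 10.448, 154.450, 171.080, 8.830.
Standard total = 127,900; weights = 0.0993, 0.1814, 0.3315, 0.3878.
The River Delta: 0.0993×6.549 + 0.1814×136.508 + 0.3315×107.212 + 0.3878×7.450 = 63.8427 per 1,000.
The Southern Region: 0.0993×10.448 + 0.1814×154.450 + 0.3315×171.080 + 0.3878×8.830 = 89.1923 per 1,000.
Ratio = 63.8427 ÷ 89.1923 = 0.71579.

0.716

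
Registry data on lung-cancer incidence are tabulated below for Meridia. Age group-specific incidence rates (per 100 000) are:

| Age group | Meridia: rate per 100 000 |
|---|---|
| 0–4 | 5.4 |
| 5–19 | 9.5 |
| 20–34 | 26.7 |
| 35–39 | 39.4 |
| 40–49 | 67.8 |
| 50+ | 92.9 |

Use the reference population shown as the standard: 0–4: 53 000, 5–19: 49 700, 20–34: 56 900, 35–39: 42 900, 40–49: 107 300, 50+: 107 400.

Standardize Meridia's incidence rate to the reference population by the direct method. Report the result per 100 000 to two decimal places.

Standard total = 417 200; weights = 0.1270, 0.1191, 0.1364, 0.1028, 0.2572, 0.2574.
Standardized rate: 0.1270×5.4 + 0.1191×9.5 + 0.1364×26.7 + 0.1028×39.4 + 0.2572×67.8 + 0.2574×92.9 = 50.8635 per 100 000.

50.86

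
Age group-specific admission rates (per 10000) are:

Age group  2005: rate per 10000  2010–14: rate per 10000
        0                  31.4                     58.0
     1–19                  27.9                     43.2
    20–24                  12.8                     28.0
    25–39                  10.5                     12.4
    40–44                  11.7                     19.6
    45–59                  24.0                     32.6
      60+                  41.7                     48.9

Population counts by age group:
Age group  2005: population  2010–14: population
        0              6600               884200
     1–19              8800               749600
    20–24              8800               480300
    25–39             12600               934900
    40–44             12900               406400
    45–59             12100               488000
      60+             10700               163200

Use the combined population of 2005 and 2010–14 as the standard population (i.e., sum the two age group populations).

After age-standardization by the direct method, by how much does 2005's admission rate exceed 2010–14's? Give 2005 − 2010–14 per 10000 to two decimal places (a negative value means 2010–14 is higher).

-12.78

Combined standard total = 4179100; weights = 0.2132, 0.1815, 0.1170, 0.2267, 0.1003, 0.1197, 0.0416.
2005: 0.2132×31.4 + 0.1815×27.9 + 0.1170×12.8 + 0.2267×10.5 + 0.1003×11.7 + 0.1197×24.0 + 0.0416×41.7 = 21.4160 per 10000.
2010–14: 0.2132×58.0 + 0.1815×43.2 + 0.1170×28.0 + 0.2267×12.4 + 0.1003×19.6 + 0.1197×32.6 + 0.0416×48.9 = 34.1936 per 10000.
Difference = 21.4160 − 34.1936 = -12.7776.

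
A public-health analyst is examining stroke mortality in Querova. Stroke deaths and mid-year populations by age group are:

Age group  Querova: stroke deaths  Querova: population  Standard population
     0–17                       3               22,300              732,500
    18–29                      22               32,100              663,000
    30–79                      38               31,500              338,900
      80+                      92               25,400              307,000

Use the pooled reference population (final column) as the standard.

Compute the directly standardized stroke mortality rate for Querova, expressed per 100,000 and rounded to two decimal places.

101.58

Age-specific rates per 100,000 for Querova: 13.45, 68.54, 120.63, 362.20.
Standard total = 2,041,400; weights = 0.3588, 0.3248, 0.1660, 0.1504.
Standardized rate: 0.3588×13.45 + 0.3248×68.54 + 0.1660×120.63 + 0.1504×362.20 = 101.5840 per 100,000.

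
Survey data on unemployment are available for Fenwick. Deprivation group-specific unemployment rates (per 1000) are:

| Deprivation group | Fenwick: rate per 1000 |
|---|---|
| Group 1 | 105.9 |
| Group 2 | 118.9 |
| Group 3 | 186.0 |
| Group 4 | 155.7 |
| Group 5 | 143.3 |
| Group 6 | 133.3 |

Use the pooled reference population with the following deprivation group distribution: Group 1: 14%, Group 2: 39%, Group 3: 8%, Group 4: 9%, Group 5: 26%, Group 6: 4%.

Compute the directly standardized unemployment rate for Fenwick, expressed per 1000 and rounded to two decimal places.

Standard weights: 0.14, 0.39, 0.08, 0.09, 0.26, 0.04.
Standardized rate: 0.1400×105.9 + 0.3900×118.9 + 0.0800×186.0 + 0.0900×155.7 + 0.2600×143.3 + 0.0400×133.3 = 132.6800 per 1000.

132.68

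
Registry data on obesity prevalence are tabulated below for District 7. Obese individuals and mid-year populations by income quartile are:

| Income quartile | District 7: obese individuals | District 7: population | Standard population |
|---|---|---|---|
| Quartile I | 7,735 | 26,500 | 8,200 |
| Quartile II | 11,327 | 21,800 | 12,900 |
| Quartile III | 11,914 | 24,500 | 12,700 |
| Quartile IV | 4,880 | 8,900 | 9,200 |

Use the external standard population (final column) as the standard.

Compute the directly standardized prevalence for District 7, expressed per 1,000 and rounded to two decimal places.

Income-specific rates per 1,000 for District 7: 291.887, 519.587, 486.286, 548.315.
Standard total = 43,000; weights = 0.1907, 0.3000, 0.2953, 0.2140.
Standardized rate: 0.1907×291.887 + 0.3000×519.587 + 0.2953×486.286 + 0.2140×548.315 = 472.4760 per 1,000.

472.48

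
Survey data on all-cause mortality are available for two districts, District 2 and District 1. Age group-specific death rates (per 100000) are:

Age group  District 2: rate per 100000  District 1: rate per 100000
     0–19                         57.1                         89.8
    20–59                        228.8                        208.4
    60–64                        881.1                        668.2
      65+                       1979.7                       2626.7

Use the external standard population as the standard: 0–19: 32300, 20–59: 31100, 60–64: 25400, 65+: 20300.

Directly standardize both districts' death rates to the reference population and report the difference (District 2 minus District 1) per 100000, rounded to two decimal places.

-74.69

Standard total = 109100; weights = 0.2961, 0.2851, 0.2328, 0.1861.
District 2: 0.2961×57.1 + 0.2851×228.8 + 0.2328×881.1 + 0.1861×1979.7 = 655.6174 per 100000.
District 1: 0.2961×89.8 + 0.2851×208.4 + 0.2328×668.2 + 0.1861×2626.7 = 730.3031 per 100000.
Difference = 655.6174 − 730.3031 = -74.6857.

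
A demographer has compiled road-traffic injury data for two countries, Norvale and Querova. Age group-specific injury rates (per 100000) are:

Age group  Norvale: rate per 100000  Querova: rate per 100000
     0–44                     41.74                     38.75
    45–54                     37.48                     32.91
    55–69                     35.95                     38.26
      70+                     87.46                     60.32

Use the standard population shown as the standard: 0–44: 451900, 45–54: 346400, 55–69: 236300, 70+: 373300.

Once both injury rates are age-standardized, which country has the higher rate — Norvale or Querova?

Standard total = 1407900; weights = 0.3210, 0.2460, 0.1678, 0.2651.
Norvale: 0.3210×41.74 + 0.2460×37.48 + 0.1678×35.95 + 0.2651×87.46 = 51.8426 per 100000.
Querova: 0.3210×38.75 + 0.2460×32.91 + 0.1678×38.26 + 0.2651×60.32 = 42.9501 per 100000.

Norvale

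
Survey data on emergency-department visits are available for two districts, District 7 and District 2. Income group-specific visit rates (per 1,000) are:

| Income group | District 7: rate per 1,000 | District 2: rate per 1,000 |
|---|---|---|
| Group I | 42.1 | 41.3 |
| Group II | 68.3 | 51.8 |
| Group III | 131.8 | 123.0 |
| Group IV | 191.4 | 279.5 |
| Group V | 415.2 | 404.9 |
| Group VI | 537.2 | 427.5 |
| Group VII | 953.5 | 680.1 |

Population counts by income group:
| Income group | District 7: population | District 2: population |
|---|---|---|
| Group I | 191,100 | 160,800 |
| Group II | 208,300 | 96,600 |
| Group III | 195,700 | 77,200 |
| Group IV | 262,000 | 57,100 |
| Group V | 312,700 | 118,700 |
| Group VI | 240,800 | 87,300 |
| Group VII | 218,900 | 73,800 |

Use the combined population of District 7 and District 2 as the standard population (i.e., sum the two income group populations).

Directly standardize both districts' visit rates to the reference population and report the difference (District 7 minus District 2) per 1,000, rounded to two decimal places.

Combined standard total = 2,301,000; weights = 0.1529, 0.1325, 0.1186, 0.1387, 0.1875, 0.1426, 0.1272.
District 7: 0.1529×42.1 + 0.1325×68.3 + 0.1186×131.8 + 0.1387×191.4 + 0.1875×415.2 + 0.1426×537.2 + 0.1272×953.5 = 333.3966 per 1,000.
District 2: 0.1529×41.3 + 0.1325×51.8 + 0.1186×123.0 + 0.1387×279.5 + 0.1875×404.9 + 0.1426×427.5 + 0.1272×680.1 = 289.9106 per 1,000.
Difference = 333.3966 − 289.9106 = 43.4860.

43.49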